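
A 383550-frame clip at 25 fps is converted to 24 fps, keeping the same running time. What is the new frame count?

Target frames = source frames × (target rate / source rate) = 383550 × (24)/(25) = 383550 × 24/25 = 368208.

368208 frames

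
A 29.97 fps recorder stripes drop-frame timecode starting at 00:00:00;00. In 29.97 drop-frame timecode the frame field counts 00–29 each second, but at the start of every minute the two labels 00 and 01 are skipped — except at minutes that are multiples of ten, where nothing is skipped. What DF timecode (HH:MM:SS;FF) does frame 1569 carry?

00:00:52;09

Each 10-minute DF block holds 10 × 60 × 30 − 9 × 2 = 17982 frames. 1569 ÷ 17982 → 0 full blocks, remainder 1569.
Within the partial block the first minute is 1800 frames and each further minute 1798, so 0 further minute boundaries passed. Total skipped labels = 18 × 0 + 2 × 0 = 0.
Non-drop label index = 1569 + 0 = 1569; at 30 labels/s that is 00:00:52:09, i.e. DF 00:00:52;09.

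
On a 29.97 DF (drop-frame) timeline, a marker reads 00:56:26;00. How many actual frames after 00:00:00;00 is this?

As if non-drop at 30 labels/s: (0 × 3600 + 56 × 60 + 26) × 30 + 0 = 101580.
Minute boundaries passed: 56; those not divisible by 10: 56 − 5 = 51; dropped labels = 2 × 51 = 102.
Actual frame index = 101580 − 102 = 101478.

101478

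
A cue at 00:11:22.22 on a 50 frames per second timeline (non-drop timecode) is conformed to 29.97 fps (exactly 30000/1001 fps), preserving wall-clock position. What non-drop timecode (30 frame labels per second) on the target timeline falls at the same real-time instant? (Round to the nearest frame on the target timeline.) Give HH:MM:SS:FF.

Source frame index: (0×3600 + 11×60 + 22) × 50 + 22 = 34122.
Real time: 34122 / (50) = 17061/25 s.
Target frame: (17061/25) × (30000/1001) = 1861200/91 ≈ 20452.747 → 20453.
At 30 labels/s: frame 20453 → 00:11:21:23.

00:11:21:23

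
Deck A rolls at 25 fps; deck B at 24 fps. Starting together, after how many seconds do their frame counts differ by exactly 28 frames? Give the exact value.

The gap grows by |24 − 25| = 1 frame per second.
Time for a 28-frame gap: 28 ÷ (1) = 28 s.

28 seconds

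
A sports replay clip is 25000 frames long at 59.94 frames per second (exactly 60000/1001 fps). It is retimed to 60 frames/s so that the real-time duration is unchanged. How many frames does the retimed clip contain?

25025 frames

Target frames = source frames × (target rate / source rate) = 25000 × (60)/(60000/1001) = 25000 × 1001/1000 = 25025.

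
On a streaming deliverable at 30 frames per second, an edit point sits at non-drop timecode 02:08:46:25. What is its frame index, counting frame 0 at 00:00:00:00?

frame 231805

Total seconds to the label: (2 × 3600 + 8 × 60 + 46) = 7726.
Frame index = 7726 × 30 + 25 = 231805.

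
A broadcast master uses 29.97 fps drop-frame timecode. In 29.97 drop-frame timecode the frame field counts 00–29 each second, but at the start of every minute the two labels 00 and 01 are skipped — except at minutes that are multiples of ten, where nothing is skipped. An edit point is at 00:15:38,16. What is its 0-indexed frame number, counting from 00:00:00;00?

Complete 10-minute blocks: 1, each 17982 frames → 17982.
Remaining 5 whole minutes in the current block: 1800 + 4 × 1798 = 8992 frames.
Within the current minute: 38 × 30 + 16 − 2 = 1154 (labels ;00/;01 skipped at this minute). Total = 17982 + 8992 + 1154 = 28128.

28128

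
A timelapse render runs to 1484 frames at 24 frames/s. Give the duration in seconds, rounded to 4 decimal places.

61.8333 seconds

Running time = 1484 × 1/24 = 371/6 s ≈ 61.8333 s.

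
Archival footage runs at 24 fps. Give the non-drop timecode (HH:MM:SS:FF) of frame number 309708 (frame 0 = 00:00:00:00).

03:35:04:12

309708 ÷ 24 = 12904 full seconds, remainder 12 frames.
12904 s = 3 h 35 min 4 s.
Timecode: 03:35:04:12.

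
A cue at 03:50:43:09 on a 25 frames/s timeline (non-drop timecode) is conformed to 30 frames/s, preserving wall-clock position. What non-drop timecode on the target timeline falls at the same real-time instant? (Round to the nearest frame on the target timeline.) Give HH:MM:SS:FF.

03:50:43:11

Source frame index: (3×3600 + 50×60 + 43) × 25 + 9 = 346084.
Real time: 346084 / (25) = 346084/25 s.
Target frame: (346084/25) × (30) = 2076504/5 ≈ 415300.800 → 415301.
At 30 labels/s: frame 415301 → 03:50:43:11.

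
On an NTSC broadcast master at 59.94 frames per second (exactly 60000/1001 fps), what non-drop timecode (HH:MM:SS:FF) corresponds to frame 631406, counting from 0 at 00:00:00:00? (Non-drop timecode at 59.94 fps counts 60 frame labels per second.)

631406 ÷ 60 = 10523 full seconds, remainder 26 frames.
10523 s = 2 h 55 min 23 s.
Timecode: 02:55:23:26.

02:55:23:26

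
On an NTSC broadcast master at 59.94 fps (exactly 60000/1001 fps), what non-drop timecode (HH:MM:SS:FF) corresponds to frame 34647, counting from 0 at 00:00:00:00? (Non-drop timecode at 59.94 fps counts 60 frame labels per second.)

34647 ÷ 60 = 577 full seconds, remainder 27 frames.
577 s = 0 h 9 min 37 s.
Timecode: 00:09:37:27.

00:09:37:27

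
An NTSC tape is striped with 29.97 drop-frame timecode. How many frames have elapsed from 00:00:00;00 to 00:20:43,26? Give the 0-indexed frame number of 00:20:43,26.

As if non-drop at 30 labels/s: (0 × 3600 + 20 × 60 + 43) × 30 + 26 = 37316.
Minute boundaries passed: 20; those not divisible by 10: 20 − 2 = 18; dropped labels = 2 × 18 = 36.
Actual frame index = 37316 − 36 = 37280.

37280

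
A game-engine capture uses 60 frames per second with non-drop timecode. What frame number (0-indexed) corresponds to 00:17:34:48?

Total seconds to the label: (0 × 3600 + 17 × 60 + 34) = 1054.
Frame index = 1054 × 60 + 48 = 63288.

frame 63288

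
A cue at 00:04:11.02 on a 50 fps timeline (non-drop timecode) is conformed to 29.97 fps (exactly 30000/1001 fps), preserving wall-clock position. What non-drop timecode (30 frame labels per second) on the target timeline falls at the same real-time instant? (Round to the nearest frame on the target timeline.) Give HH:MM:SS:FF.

Source frame index: (0×3600 + 4×60 + 11) × 50 + 2 = 12552.
Real time: 12552 / (50) = 6276/25 s.
Target frame: (6276/25) × (30000/1001) = 7531200/1001 ≈ 7523.676 → 7524.
At 30 labels/s: frame 7524 → 00:04:10:24.

00:04:10:24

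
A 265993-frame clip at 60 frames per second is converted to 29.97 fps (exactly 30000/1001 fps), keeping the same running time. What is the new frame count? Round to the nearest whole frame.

Frames at target rate = 265993 × (30000/1001) / (60) = 1461500/11 ≈ 132863.636.
Nearest whole frame: 132864.

132864 frames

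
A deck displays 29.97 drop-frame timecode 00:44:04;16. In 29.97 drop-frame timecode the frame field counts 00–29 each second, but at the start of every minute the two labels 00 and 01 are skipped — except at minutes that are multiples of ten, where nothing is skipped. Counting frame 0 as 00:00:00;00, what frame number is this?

79256

As if non-drop at 30 labels/s: (0 × 3600 + 44 × 60 + 4) × 30 + 16 = 79336.
Minute boundaries passed: 44; those not divisible by 10: 44 − 4 = 40; dropped labels = 2 × 40 = 80.
Actual frame index = 79336 − 80 = 79256.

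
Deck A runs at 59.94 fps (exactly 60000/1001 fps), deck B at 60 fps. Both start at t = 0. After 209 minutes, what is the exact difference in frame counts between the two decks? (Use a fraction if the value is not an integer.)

209 min = 12540 s.
A emits 60000/1001 × 12540 = 68400000/91 frames; B emits 60 × 12540 = 752400.
Difference = 68400/91 frames (≈ 751.6484); B is ahead of A.

68400/91 frames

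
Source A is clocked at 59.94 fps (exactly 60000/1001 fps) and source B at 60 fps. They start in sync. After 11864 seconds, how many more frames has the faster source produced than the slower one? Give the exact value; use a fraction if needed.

711840/1001 frames

A emits 60000/1001 × 11864 = 711840000/1001 frames; B emits 60 × 11864 = 711840.
Difference = 711840/1001 frames (≈ 711.1289); B is ahead of A.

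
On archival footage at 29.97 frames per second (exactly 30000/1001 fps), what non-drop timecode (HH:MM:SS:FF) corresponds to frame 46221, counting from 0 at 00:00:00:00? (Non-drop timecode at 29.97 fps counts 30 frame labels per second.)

46221 ÷ 30 = 1540 full seconds, remainder 21 frames.
1540 s = 0 h 25 min 40 s.
Timecode: 00:25:40:21.

00:25:40:21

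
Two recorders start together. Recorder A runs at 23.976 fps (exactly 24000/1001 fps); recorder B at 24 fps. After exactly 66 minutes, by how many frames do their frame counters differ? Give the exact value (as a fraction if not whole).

66 min = 3960 s.
A emits 24000/1001 × 3960 = 8640000/91 frames; B emits 24 × 3960 = 95040.
Difference = 8640/91 frames (≈ 94.9451); B is ahead of A.

8640/91 frames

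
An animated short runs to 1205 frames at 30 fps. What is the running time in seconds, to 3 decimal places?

Running time = 1205 × 1/30 = 241/6 s ≈ 40.167 s.

40.167 seconds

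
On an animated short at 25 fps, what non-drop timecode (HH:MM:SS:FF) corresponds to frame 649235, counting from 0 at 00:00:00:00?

649235 ÷ 25 = 25969 full seconds, remainder 10 frames.
25969 s = 7 h 12 min 49 s.
Timecode: 07:12:49:10.

07:12:49:10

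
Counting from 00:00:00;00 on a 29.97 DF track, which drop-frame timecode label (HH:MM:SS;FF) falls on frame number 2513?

Each 10-minute DF block holds 10 × 60 × 30 − 9 × 2 = 17982 frames. 2513 ÷ 17982 → 0 full blocks, remainder 2513.
Within the partial block the first minute is 1800 frames and each further minute 1798, so 1 further minute boundary passed. Total skipped labels = 18 × 0 + 2 × 1 = 2.
Non-drop label index = 2513 + 2 = 2515; at 30 labels/s that is 00:01:23:25, i.e. DF 00:01:23;25.

00:01:23;25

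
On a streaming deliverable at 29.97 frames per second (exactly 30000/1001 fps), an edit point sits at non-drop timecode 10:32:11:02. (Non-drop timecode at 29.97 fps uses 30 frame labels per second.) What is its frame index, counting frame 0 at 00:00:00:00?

1137932

Total seconds to the label: (10 × 3600 + 32 × 60 + 11) = 37931.
Frame index = 37931 × 30 + 2 = 1137932.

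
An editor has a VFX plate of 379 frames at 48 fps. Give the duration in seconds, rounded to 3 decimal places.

Running time = 379 × 1/48 = 379/48 s ≈ 7.896 s.

7.896 seconds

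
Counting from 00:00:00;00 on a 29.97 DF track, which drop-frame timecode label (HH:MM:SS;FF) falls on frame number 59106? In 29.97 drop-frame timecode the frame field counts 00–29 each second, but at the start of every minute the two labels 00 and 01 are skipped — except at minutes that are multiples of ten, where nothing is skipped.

Ten DF minutes hold 17982 frames, so frame 59106 lies in block 3 (frames 53946–71927) with 5160 frames into that block.
The block's first minute is 1800 frames and the rest 1798 each; 5160 frames reaches minute 2, so 3 × 18 + 2 × 2 = 58 labels have been skipped so far.
Adding those back, label number 59106 + 58 = 59164 at 30 labels/s is 1972 s + 4 f = 0 h 32 min 52 s frame 4, i.e. 00:32:52;04.

00:32:52;04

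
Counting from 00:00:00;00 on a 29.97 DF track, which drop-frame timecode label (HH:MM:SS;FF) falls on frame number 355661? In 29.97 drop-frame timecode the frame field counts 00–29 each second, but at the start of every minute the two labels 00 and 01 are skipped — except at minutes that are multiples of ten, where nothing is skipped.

03:17:47;07

Each 10-minute DF block holds 10 × 60 × 30 − 9 × 2 = 17982 frames. 355661 ÷ 17982 → 19 full blocks, remainder 14003.
Within the partial block the first minute is 1800 frames and each further minute 1798, so 7 further minute boundaries passed. Total skipped labels = 18 × 19 + 2 × 7 = 356.
Non-drop label index = 355661 + 356 = 356017; at 30 labels/s that is 03:17:47:07, i.e. DF 03:17:47;07.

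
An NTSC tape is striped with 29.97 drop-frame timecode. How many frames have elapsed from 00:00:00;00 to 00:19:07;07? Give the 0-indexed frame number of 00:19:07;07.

As if non-drop at 30 labels/s: (0 × 3600 + 19 × 60 + 7) × 30 + 7 = 34417.
Minute boundaries passed: 19; those not divisible by 10: 19 − 1 = 18; dropped labels = 2 × 18 = 36.
Actual frame index = 34417 − 36 = 34381.

34381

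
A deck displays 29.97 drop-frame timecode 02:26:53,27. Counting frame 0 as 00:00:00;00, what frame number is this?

Complete 10-minute blocks: 14, each 17982 frames → 251748.
Remaining 6 whole minutes in the current block: 1800 + 5 × 1798 = 10790 frames.
Within the current minute: 53 × 30 + 27 − 2 = 1615 (labels ;00/;01 skipped at this minute). Total = 251748 + 10790 + 1615 = 264153.

264153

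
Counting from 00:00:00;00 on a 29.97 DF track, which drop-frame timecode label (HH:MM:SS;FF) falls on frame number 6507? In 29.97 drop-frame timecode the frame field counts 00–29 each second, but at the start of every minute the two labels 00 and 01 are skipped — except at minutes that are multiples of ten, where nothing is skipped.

Each 10-minute DF block holds 10 × 60 × 30 − 9 × 2 = 17982 frames. 6507 ÷ 17982 → 0 full blocks, remainder 6507.
Within the partial block the first minute is 1800 frames and each further minute 1798, so 3 further minute boundaries passed. Total skipped labels = 18 × 0 + 2 × 3 = 6.
Non-drop label index = 6507 + 6 = 6513; at 30 labels/s that is 00:03:37:03, i.e. DF 00:03:37;03.

00:03:37;03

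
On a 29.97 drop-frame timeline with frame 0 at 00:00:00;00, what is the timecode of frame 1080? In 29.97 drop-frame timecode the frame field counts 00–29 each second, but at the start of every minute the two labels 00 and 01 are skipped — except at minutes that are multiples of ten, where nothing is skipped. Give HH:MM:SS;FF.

00:00:36;00

Ten DF minutes hold 17982 frames, so frame 1080 lies in block 0 (frames 0–17981) with 1080 frames into that block.
The block's first minute is 1800 frames and the rest 1798 each; 1080 frames reaches minute 0, so 0 × 18 + 0 × 2 = 0 labels have been skipped so far.
Adding those back, label number 1080 + 0 = 1080 at 30 labels/s is 36 s + 0 f = 0 h 0 min 36 s frame 0, i.e. 00:00:36;00.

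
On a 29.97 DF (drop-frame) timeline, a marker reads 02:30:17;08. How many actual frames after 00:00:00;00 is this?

270248

As if non-drop at 30 labels/s: (2 × 3600 + 30 × 60 + 17) × 30 + 8 = 270518.
Minute boundaries passed: 150; those not divisible by 10: 150 − 15 = 135; dropped labels = 2 × 135 = 270.
Actual frame index = 270518 − 270 = 270248.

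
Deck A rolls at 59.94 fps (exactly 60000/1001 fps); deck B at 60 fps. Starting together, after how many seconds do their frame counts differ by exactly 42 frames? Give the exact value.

The gap grows by |60 − 60000/1001| = 60/1001 frames per second.
Time for a 42-frame gap: 42 ÷ (60/1001) = 700.7 s.

700.7 seconds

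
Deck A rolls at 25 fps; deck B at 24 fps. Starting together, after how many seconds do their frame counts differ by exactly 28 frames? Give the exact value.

28 seconds

The gap grows by |24 − 25| = 1 frame per second.
Time for a 28-frame gap: 28 ÷ (1) = 28 s.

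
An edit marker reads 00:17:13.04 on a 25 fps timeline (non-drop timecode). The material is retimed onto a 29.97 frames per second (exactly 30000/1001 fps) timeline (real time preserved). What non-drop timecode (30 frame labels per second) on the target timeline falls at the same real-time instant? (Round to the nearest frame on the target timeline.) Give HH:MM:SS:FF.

00:17:12:04

Source frame index: (0×3600 + 17×60 + 13) × 25 + 4 = 25829.
Real time: 25829 / (25) = 25829/25 s.
Target frame: (25829/25) × (30000/1001) = 30994800/1001 ≈ 30963.836 → 30964.
At 30 labels/s: frame 30964 → 00:17:12:04.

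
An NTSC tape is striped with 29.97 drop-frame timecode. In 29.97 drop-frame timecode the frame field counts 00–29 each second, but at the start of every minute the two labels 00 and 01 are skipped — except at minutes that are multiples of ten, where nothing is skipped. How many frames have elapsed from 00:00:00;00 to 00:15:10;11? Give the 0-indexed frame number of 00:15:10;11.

27283

As if non-drop at 30 labels/s: (0 × 3600 + 15 × 60 + 10) × 30 + 11 = 27311.
Minute boundaries passed: 15; those not divisible by 10: 15 − 1 = 14; dropped labels = 2 × 14 = 28.
Actual frame index = 27311 − 28 = 27283.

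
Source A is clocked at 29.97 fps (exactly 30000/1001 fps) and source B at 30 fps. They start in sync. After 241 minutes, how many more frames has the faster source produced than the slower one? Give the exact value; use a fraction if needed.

433800/1001 frames

241 min = 14460 s.
A emits 30000/1001 × 14460 = 433800000/1001 frames; B emits 30 × 14460 = 433800.
Difference = 433800/1001 frames (≈ 433.3666); B is ahead of A.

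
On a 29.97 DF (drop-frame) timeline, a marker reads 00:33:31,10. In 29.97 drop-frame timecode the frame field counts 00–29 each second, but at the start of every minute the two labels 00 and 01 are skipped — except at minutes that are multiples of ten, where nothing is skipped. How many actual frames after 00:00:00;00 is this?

60280

As if non-drop at 30 labels/s: (0 × 3600 + 33 × 60 + 31) × 30 + 10 = 60340.
Minute boundaries passed: 33; those not divisible by 10: 33 − 3 = 30; dropped labels = 2 × 30 = 60.
Actual frame index = 60340 − 60 = 60280.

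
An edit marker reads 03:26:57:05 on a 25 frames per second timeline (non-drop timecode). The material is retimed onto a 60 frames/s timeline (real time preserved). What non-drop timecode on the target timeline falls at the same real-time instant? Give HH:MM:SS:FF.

03:26:57:12

Source frame index: (3×3600 + 26×60 + 57) × 25 + 5 = 310430.
Real time: 310430 / (25) = 62086/5 s.
Target frame: (62086/5) × (60) = 745032.
At 60 labels/s: frame 745032 → 03:26:57:12.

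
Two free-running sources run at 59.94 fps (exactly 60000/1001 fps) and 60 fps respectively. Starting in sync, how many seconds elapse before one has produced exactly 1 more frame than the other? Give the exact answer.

1001/60 seconds

The gap grows by |60 − 60000/1001| = 60/1001 frames per second.
Time for a 1-frame gap: 1 ÷ (60/1001) = 1001/60 s.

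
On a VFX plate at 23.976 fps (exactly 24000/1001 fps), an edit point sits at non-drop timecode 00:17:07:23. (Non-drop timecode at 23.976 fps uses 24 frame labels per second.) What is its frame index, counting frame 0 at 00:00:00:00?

24671

Total seconds to the label: (0 × 3600 + 17 × 60 + 7) = 1027.
Frame index = 1027 × 24 + 23 = 24671.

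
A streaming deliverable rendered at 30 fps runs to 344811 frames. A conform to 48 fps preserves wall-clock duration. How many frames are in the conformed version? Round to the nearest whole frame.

551698 frames

Frames at target rate = 344811 × (48) / (30) = 2758488/5 ≈ 551697.600.
Nearest whole frame: 551698.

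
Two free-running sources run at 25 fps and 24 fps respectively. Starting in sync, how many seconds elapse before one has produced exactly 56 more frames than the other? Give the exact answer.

56 seconds

The gap grows by |24 − 25| = 1 frame per second.
Time for a 56-frame gap: 56 ÷ (1) = 56 s.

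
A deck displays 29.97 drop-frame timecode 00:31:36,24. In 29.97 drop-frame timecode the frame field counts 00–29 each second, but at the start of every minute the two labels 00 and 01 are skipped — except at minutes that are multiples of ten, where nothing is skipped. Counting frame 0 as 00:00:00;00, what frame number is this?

Complete 10-minute blocks: 3, each 17982 frames → 53946.
Remaining 1 whole minute in the current block: 1800 + 0 × 1798 = 1800 frames.
Within the current minute: 36 × 30 + 24 − 2 = 1102 (labels ;00/;01 skipped at this minute). Total = 53946 + 1800 + 1102 = 56848.

56848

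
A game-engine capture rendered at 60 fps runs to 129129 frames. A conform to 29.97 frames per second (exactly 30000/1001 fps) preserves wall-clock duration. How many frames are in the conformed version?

64500 frames

Target frames = source frames × (target rate / source rate) = 129129 × (30000/1001)/(60) = 129129 × 500/1001 = 64500.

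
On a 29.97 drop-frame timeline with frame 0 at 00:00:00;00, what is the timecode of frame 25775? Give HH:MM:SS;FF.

Each 10-minute DF block holds 10 × 60 × 30 − 9 × 2 = 17982 frames. 25775 ÷ 17982 → 1 full block, remainder 7793.
Within the partial block the first minute is 1800 frames and each further minute 1798, so 4 further minute boundaries passed. Total skipped labels = 18 × 1 + 2 × 4 = 26.
Non-drop label index = 25775 + 26 = 25801; at 30 labels/s that is 00:14:20:01, i.e. DF 00:14:20;01.

00:14:20;01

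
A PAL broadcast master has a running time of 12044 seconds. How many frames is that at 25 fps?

301100 frames

Frames = 12044 × 25 = 301100.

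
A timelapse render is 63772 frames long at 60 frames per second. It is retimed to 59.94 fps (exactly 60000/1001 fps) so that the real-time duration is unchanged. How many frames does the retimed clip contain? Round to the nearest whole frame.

63708 frames

Frames at target rate = 63772 × (60000/1001) / (60) = 63772000/1001 ≈ 63708.292.
Nearest whole frame: 63708.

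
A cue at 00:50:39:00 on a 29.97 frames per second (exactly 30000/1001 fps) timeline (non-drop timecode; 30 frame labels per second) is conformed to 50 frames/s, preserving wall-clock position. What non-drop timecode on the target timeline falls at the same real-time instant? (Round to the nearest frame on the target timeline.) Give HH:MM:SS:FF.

Source frame index: (0×3600 + 50×60 + 39) × 30 + 0 = 91170.
Real time: 91170 / (30000/1001) = 3042039/1000 s.
Target frame: (3042039/1000) × (50) = 3042039/20 ≈ 152101.950 → 152102.
At 50 labels/s: frame 152102 → 00:50:42:02.

00:50:42:02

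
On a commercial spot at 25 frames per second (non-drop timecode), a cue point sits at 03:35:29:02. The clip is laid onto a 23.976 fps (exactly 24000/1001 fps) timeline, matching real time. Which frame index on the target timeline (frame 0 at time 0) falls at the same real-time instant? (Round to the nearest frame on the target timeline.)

frame 309988

Source frame index: (3×3600 + 35×60 + 29) × 25 + 2 = 323227.
Real time: 323227 / (25) = 323227/25 s.
Target frame: (323227/25) × (24000/1001) = 310297920/1001 ≈ 309987.932 → 309988.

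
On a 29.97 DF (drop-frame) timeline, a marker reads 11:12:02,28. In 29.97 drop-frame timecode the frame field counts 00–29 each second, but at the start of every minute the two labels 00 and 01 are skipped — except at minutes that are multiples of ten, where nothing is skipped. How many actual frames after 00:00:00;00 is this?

Complete 10-minute blocks: 67, each 17982 frames → 1204794.
Remaining 2 whole minutes in the current block: 1800 + 1 × 1798 = 3598 frames.
Within the current minute: 2 × 30 + 28 − 2 = 86 (labels ;00/;01 skipped at this minute). Total = 1204794 + 3598 + 86 = 1208478.

1208478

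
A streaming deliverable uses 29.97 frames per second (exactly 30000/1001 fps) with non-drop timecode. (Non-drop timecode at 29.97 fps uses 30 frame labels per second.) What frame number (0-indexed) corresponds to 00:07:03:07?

frame 12697

Total seconds to the label: (0 × 3600 + 7 × 60 + 3) = 423.
Frame index = 423 × 30 + 7 = 12697.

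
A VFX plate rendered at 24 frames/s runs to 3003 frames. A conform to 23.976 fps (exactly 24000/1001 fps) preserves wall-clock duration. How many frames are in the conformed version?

Target frames = source frames × (target rate / source rate) = 3003 × (24000/1001)/(24) = 3003 × 1000/1001 = 3000.

3000 frames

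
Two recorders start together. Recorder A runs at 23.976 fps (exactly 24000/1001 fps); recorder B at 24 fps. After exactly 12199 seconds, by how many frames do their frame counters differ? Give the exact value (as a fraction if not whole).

26616/91 frames

A emits 24000/1001 × 12199 = 26616000/91 frames; B emits 24 × 12199 = 292776.
Difference = 26616/91 frames (≈ 292.4835); B is ahead of A.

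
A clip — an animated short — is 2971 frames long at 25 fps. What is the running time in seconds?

Running time = 2971 / (25) = 118.84 s.

118.84 seconds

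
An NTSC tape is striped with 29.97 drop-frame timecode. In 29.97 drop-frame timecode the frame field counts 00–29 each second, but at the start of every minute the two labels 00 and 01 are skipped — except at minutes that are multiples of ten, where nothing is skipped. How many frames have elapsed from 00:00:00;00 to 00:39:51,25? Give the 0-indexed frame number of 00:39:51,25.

71683

Complete 10-minute blocks: 3, each 17982 frames → 53946.
Remaining 9 whole minutes in the current block: 1800 + 8 × 1798 = 16184 frames.
Within the current minute: 51 × 30 + 25 − 2 = 1553 (labels ;00/;01 skipped at this minute). Total = 53946 + 16184 + 1553 = 71683.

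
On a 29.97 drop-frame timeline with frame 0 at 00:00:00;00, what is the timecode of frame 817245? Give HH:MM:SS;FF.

Ten DF minutes hold 17982 frames, so frame 817245 lies in block 45 (frames 809190–827171) with 8055 frames into that block.
The block's first minute is 1800 frames and the rest 1798 each; 8055 frames reaches minute 4, so 45 × 18 + 4 × 2 = 818 labels have been skipped so far.
Adding those back, label number 817245 + 818 = 818063 at 30 labels/s is 27268 s + 23 f = 7 h 34 min 28 s frame 23, i.e. 07:34:28;23.

07:34:28;23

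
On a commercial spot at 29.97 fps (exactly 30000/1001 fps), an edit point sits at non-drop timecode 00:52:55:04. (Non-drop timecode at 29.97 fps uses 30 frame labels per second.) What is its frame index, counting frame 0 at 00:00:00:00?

frame 95254

Total seconds to the label: (0 × 3600 + 52 × 60 + 55) = 3175.
Frame index = 3175 × 30 + 4 = 95254.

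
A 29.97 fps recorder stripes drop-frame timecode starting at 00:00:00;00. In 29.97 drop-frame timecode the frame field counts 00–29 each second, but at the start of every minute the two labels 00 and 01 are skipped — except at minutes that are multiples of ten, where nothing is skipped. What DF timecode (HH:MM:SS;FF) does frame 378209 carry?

Each 10-minute DF block holds 10 × 60 × 30 − 9 × 2 = 17982 frames. 378209 ÷ 17982 → 21 full blocks, remainder 587.
Within the partial block the first minute is 1800 frames and each further minute 1798, so 0 further minute boundaries passed. Total skipped labels = 18 × 21 + 2 × 0 = 378.
Non-drop label index = 378209 + 378 = 378587; at 30 labels/s that is 03:30:19:17, i.e. DF 03:30:19;17.

03:30:19;17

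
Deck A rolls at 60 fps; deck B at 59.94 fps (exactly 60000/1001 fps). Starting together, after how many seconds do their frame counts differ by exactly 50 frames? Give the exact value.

5005/6 seconds

The gap grows by |60000/1001 − 60| = 60/1001 frames per second.
Time for a 50-frame gap: 50 ÷ (60/1001) = 5005/6 s.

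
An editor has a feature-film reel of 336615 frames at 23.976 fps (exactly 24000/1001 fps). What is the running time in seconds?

Running time = 336615 / (24000/1001) = 14039.650625 s.

14039.650625 seconds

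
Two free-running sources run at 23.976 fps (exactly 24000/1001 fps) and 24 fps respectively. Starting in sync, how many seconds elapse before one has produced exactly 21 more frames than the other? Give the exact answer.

The gap grows by |24 − 24000/1001| = 24/1001 frames per second.
Time for a 21-frame gap: 21 ÷ (24/1001) = 875.875 s.

875.875 seconds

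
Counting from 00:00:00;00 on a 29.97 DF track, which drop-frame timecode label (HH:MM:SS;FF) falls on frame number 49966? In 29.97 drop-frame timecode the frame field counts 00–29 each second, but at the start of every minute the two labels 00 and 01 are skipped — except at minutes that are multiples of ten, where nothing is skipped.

Each 10-minute DF block holds 10 × 60 × 30 − 9 × 2 = 17982 frames. 49966 ÷ 17982 → 2 full blocks, remainder 14002.
Within the partial block the first minute is 1800 frames and each further minute 1798, so 7 further minute boundaries passed. Total skipped labels = 18 × 2 + 2 × 7 = 50.
Non-drop label index = 49966 + 50 = 50016; at 30 labels/s that is 00:27:47:06, i.e. DF 00:27:47;06.

00:27:47;06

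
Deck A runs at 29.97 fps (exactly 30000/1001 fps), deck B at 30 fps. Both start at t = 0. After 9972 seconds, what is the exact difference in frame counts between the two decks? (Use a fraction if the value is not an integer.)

A emits 30000/1001 × 9972 = 299160000/1001 frames; B emits 30 × 9972 = 299160.
Difference = 299160/1001 frames (≈ 298.8611); B is ahead of A.

299160/1001 frames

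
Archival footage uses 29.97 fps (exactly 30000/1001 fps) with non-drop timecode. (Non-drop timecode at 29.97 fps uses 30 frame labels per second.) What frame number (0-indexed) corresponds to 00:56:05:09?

100959

Total seconds to the label: (0 × 3600 + 56 × 60 + 5) = 3365.
Frame index = 3365 × 30 + 9 = 100959.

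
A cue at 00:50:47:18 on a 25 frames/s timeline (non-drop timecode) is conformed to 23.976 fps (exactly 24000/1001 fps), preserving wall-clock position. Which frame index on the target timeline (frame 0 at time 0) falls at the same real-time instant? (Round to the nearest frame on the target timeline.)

Source frame index: (0×3600 + 50×60 + 47) × 25 + 18 = 76193.
Real time: 76193 / (25) = 76193/25 s.
Target frame: (76193/25) × (24000/1001) = 5626560/77 ≈ 73072.208 → 73072.

frame 73072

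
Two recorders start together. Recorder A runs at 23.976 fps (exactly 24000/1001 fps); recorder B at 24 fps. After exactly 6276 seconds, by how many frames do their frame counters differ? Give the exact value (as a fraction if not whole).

A emits 24000/1001 × 6276 = 150624000/1001 frames; B emits 24 × 6276 = 150624.
Difference = 150624/1001 frames (≈ 150.4735); B is ahead of A.

150624/1001 frames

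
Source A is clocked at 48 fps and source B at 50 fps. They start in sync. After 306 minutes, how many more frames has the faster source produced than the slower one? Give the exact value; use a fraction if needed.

36720 frames

306 min = 18360 s.
A emits 48 × 18360 = 881280 frames; B emits 50 × 18360 = 918000.
Difference = 36720 frames; B is ahead of A.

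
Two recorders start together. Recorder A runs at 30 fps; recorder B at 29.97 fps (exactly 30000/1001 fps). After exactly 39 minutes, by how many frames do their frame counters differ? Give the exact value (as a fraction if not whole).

5400/77 frames

39 min = 2340 s.
A emits 30 × 2340 = 70200 frames; B emits 30000/1001 × 2340 = 5400000/77.
Difference = 5400/77 frames (≈ 70.1299); B is behind A.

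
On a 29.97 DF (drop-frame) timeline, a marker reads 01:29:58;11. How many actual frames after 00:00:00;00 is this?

161789

As if non-drop at 30 labels/s: (1 × 3600 + 29 × 60 + 58) × 30 + 11 = 161951.
Minute boundaries passed: 89; those not divisible by 10: 89 − 8 = 81; dropped labels = 2 × 81 = 162.
Actual frame index = 161951 − 162 = 161789.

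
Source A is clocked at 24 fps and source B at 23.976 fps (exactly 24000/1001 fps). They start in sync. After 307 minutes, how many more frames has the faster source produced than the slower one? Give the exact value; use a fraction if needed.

307 min = 18420 s.
A emits 24 × 18420 = 442080 frames; B emits 24000/1001 × 18420 = 442080000/1001.
Difference = 442080/1001 frames (≈ 441.6384); B is behind A.

442080/1001 frames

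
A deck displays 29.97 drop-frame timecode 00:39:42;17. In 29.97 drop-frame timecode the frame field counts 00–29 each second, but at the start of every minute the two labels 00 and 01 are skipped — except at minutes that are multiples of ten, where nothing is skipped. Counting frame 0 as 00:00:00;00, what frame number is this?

71405

Complete 10-minute blocks: 3, each 17982 frames → 53946.
Remaining 9 whole minutes in the current block: 1800 + 8 × 1798 = 16184 frames.
Within the current minute: 42 × 30 + 17 − 2 = 1275 (labels ;00/;01 skipped at this minute). Total = 53946 + 16184 + 1275 = 71405.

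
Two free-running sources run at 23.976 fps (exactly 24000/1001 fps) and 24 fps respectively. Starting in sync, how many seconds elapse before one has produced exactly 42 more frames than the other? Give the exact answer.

1751.75 seconds

The gap grows by |24 − 24000/1001| = 24/1001 frames per second.
Time for a 42-frame gap: 42 ÷ (24/1001) = 1751.75 s.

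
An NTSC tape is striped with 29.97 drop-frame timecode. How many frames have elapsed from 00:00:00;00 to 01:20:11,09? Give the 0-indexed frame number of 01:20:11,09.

As if non-drop at 30 labels/s: (1 × 3600 + 20 × 60 + 11) × 30 + 9 = 144339.
Minute boundaries passed: 80; those not divisible by 10: 80 − 8 = 72; dropped labels = 2 × 72 = 144.
Actual frame index = 144339 − 144 = 144195.

144195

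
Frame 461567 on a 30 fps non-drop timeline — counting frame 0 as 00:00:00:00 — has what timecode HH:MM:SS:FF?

04:16:25:17

461567 ÷ 30 = 15385 full seconds, remainder 17 frames.
15385 s = 4 h 16 min 25 s.
Timecode: 04:16:25:17.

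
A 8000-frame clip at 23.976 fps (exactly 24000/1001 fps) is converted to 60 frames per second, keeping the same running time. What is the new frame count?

Target frames = source frames × (target rate / source rate) = 8000 × (60)/(24000/1001) = 8000 × 1001/400 = 20020.

20020 frames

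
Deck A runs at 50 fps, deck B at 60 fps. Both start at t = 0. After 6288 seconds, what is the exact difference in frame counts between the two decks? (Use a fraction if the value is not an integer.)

A emits 50 × 6288 = 314400 frames; B emits 60 × 6288 = 377280.
Difference = 62880 frames; B is ahead of A.

62880 frames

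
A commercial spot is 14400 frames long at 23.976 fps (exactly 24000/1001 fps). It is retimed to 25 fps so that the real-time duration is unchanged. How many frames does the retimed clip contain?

15015 frames

Target frames = source frames × (target rate / source rate) = 14400 × (25)/(24000/1001) = 14400 × 1001/960 = 15015.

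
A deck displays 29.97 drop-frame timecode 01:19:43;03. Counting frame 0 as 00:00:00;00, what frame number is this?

Complete 10-minute blocks: 7, each 17982 frames → 125874.
Remaining 9 whole minutes in the current block: 1800 + 8 × 1798 = 16184 frames.
Within the current minute: 43 × 30 + 3 − 2 = 1291 (labels ;00/;01 skipped at this minute). Total = 125874 + 16184 + 1291 = 143349.

143349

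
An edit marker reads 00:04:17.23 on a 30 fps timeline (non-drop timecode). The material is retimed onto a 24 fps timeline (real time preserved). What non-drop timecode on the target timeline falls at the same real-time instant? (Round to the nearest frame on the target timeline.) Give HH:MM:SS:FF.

Source frame index: (0×3600 + 4×60 + 17) × 30 + 23 = 7733.
Real time: 7733 / (30) = 7733/30 s.
Target frame: (7733/30) × (24) = 30932/5 ≈ 6186.400 → 6186.
At 24 labels/s: frame 6186 → 00:04:17:18.

00:04:17:18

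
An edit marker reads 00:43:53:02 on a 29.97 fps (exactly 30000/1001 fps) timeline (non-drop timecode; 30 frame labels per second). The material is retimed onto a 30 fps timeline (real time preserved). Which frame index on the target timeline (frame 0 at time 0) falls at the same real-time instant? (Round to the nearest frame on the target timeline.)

frame 79071

Source frame index: (0×3600 + 43×60 + 53) × 30 + 2 = 78992.
Real time: 78992 / (30000/1001) = 4941937/1875 s.
Target frame: (4941937/1875) × (30) = 9883874/125 ≈ 79070.992 → 79071.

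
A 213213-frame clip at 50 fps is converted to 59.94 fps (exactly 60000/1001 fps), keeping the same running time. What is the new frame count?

255600 frames

Target frames = source frames × (target rate / source rate) = 213213 × (60000/1001)/(50) = 213213 × 1200/1001 = 255600.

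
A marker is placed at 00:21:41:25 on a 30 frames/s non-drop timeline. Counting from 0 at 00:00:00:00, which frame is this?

Total seconds to the label: (0 × 3600 + 21 × 60 + 41) = 1301.
Frame index = 1301 × 30 + 25 = 39055.

39055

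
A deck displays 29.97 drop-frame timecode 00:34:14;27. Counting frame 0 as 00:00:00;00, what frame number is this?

61585

Complete 10-minute blocks: 3, each 17982 frames → 53946.
Remaining 4 whole minutes in the current block: 1800 + 3 × 1798 = 7194 frames.
Within the current minute: 14 × 30 + 27 − 2 = 445 (labels ;00/;01 skipped at this minute). Total = 53946 + 7194 + 445 = 61585.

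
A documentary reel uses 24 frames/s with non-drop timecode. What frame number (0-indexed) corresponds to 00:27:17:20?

Total seconds to the label: (0 × 3600 + 27 × 60 + 17) = 1637.
Frame index = 1637 × 24 + 20 = 39308.

39308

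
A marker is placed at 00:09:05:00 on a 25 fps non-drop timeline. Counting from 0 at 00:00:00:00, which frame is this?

Total seconds to the label: (0 × 3600 + 9 × 60 + 5) = 545.
Frame index = 545 × 25 + 0 = 13625.

frame 13625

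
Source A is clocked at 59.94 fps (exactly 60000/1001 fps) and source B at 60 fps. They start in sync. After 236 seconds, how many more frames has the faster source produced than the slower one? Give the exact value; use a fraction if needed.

A emits 60000/1001 × 236 = 14160000/1001 frames; B emits 60 × 236 = 14160.
Difference = 14160/1001 frames (≈ 14.1459); B is ahead of A.

14160/1001 frames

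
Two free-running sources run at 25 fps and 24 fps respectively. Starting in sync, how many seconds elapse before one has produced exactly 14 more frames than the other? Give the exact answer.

The gap grows by |24 − 25| = 1 frame per second.
Time for a 14-frame gap: 14 ÷ (1) = 14 s.

14 seconds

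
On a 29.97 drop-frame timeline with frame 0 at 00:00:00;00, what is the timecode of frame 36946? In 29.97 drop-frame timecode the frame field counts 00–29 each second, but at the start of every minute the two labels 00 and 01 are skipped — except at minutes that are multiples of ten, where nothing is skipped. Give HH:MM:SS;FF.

00:20:32;22

Each 10-minute DF block holds 10 × 60 × 30 − 9 × 2 = 17982 frames. 36946 ÷ 17982 → 2 full blocks, remainder 982.
Within the partial block the first minute is 1800 frames and each further minute 1798, so 0 further minute boundaries passed. Total skipped labels = 18 × 2 + 2 × 0 = 36.
Non-drop label index = 36946 + 36 = 36982; at 30 labels/s that is 00:20:32:22, i.e. DF 00:20:32;22.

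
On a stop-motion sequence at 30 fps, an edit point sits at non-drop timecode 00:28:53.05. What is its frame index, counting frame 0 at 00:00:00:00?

51995

Total seconds to the label: (0 × 3600 + 28 × 60 + 53) = 1733.
Frame index = 1733 × 30 + 5 = 51995.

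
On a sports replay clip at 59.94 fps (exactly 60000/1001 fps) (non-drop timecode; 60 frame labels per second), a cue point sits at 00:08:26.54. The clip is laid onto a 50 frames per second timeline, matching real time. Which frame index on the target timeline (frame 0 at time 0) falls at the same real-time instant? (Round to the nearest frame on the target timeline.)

frame 25370

Source frame index: (0×3600 + 8×60 + 26) × 60 + 54 = 30414.
Real time: 30414 / (60000/1001) = 5074069/10000 s.
Target frame: (5074069/10000) × (50) = 5074069/200 ≈ 25370.345 → 25370.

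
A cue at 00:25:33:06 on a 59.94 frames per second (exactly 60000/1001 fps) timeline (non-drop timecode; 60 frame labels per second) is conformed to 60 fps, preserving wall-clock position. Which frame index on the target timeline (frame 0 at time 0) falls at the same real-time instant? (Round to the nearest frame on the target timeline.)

frame 92078

Source frame index: (0×3600 + 25×60 + 33) × 60 + 6 = 91986.
Real time: 91986 / (60000/1001) = 15346331/10000 s.
Target frame: (15346331/10000) × (60) = 46038993/500 ≈ 92077.986 → 92078.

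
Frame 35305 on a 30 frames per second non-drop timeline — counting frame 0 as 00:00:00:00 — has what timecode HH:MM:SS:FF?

35305 ÷ 30 = 1176 full seconds, remainder 25 frames.
1176 s = 0 h 19 min 36 s.
Timecode: 00:19:36:25.

00:19:36:25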